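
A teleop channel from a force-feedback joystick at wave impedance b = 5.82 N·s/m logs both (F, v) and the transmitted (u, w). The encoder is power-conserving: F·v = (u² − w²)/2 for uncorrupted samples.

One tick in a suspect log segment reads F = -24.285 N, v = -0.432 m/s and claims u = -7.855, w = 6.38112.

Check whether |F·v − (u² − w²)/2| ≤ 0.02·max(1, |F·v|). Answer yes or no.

yes

F·v = (-24.285)×(-0.432) = 10.4911 W.
(u² − w²)/2 = (61.7010 − 40.7187)/2 = 10.4912 W.
|Δ| = 0.0000;  2% of max(1, |F·v|) = 0.2098.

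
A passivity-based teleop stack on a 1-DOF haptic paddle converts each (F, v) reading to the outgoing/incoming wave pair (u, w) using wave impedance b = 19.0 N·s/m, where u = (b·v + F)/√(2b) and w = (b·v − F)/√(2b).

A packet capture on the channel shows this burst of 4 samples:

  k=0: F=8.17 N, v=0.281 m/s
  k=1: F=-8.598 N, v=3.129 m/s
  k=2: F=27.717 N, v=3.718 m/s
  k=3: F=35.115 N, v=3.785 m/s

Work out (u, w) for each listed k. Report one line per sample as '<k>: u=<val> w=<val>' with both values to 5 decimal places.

0: u=2.19145 w=-0.45925
1: u=8.24945 w=11.03901
2: u=15.95594 w=6.96335
3: u=17.36256 w=5.96975

k=0: b·v=19.0×0.281=5.33900; √(2b)=6.16441; u=(5.33900+8.17)/6.16441=2.19145, w=(5.33900−8.17)/6.16441=-0.45925
k=1: b·v=19.0×3.129=59.45100; √(2b)=6.16441; u=(59.45100+(-8.598))/6.16441=8.24945, w=(59.45100−(-8.598))/6.16441=11.03901
k=2: b·v=19.0×3.718=70.64200; √(2b)=6.16441; u=(70.64200+27.717)/6.16441=15.95594, w=(70.64200−27.717)/6.16441=6.96335
k=3: b·v=19.0×3.785=71.91500; √(2b)=6.16441; u=(71.91500+35.115)/6.16441=17.36256, w=(71.91500−35.115)/6.16441=5.96975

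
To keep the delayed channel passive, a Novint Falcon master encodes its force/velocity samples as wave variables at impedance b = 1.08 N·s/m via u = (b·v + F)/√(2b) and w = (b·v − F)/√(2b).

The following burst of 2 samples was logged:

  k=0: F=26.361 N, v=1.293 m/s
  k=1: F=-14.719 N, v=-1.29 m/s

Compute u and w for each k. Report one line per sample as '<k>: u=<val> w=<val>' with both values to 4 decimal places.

k=0: b·v=1.08×1.293=1.3964; √(2b)=1.4697; u=(1.3964+26.361)/1.4697=18.8865, w=(1.3964−26.361)/1.4697=-16.9862
k=1: b·v=1.08×(-1.29)=-1.3932; √(2b)=1.4697; u=(-1.3932+(-14.719))/1.4697=-10.9630, w=(-1.3932−(-14.719))/1.4697=9.0671

0: u=18.8865 w=-16.9862
1: u=-10.9630 w=9.0671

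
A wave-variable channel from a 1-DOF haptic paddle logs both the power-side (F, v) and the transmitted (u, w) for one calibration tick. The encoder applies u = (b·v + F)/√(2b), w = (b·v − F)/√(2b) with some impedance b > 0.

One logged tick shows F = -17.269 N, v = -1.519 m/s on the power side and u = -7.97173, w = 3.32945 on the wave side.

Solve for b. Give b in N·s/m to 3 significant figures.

b = 4.67 N·s/m

u + w = -4.64228;  u + w = √(2b)·v, so √(2b) = -4.64228/(-1.519) = 3.05614.
b = (√(2b))²/2 = 9.34001/2 = 4.67000.
(Check via u − w = 2F/√(2b): u − w = -11.30118, 2F/√(2b) = -11.30118.)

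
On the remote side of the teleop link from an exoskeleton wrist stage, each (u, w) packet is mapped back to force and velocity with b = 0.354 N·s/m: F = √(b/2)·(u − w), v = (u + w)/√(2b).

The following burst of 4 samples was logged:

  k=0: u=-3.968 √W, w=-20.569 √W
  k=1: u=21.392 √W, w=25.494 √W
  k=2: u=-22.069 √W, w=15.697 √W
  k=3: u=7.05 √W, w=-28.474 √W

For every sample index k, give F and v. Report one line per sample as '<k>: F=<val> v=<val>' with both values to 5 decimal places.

0: F=6.98427 v=-29.16116
1: F=-1.72577 v=55.72198
2: F=-15.88867 v=-7.57285
3: F=14.94543 v=-25.46150

k=0: u−w=16.60100, u+w=-24.53700; √(b/2)=0.42071, √(2b)=0.84143; F=0.42071×16.601=6.98427, v=-24.53700/0.84143=-29.16116
k=1: u−w=-4.10200, u+w=46.88600; √(b/2)=0.42071, √(2b)=0.84143; F=0.42071×(-4.102)=-1.72577, v=46.88600/0.84143=55.72198
k=2: u−w=-37.76600, u+w=-6.37200; √(b/2)=0.42071, √(2b)=0.84143; F=0.42071×(-37.766)=-15.88867, v=-6.37200/0.84143=-7.57285
k=3: u−w=35.52400, u+w=-21.42400; √(b/2)=0.42071, √(2b)=0.84143; F=0.42071×35.524=14.94543, v=-21.42400/0.84143=-25.46150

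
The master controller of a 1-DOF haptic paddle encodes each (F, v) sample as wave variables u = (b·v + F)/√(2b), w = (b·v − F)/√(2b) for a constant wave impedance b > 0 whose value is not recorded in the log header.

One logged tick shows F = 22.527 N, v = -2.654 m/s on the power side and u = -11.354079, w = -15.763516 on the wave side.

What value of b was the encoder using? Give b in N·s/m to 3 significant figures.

u + w = -27.117595;  u + w = √(2b)·v, so √(2b) = -27.117595/(-2.654) = 10.217632.
b = (√(2b))²/2 = 104.400001/2 = 52.200001.
(Check via u − w = 2F/√(2b): u − w = 4.409437, 2F/√(2b) = 4.409437.)

b = 52.2 N·s/m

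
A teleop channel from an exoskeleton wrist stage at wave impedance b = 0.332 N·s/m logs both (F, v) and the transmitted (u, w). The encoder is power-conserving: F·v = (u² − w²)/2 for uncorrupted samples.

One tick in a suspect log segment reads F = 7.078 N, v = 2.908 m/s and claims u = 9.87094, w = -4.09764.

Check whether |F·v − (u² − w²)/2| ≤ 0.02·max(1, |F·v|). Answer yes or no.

no

F·v = 7.078×2.908 = 20.58282 W.
(u² − w²)/2 = (97.43546 − 16.79065)/2 = 40.32240 W.
|Δ| = 19.73958;  2% of max(1, |F·v|) = 0.41166.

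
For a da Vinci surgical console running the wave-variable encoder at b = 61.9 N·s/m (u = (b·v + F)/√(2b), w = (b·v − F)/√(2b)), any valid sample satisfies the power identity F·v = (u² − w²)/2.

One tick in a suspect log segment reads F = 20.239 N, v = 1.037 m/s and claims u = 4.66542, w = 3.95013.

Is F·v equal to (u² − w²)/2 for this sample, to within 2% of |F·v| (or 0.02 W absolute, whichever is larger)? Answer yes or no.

no

F·v = 20.239×1.037 = 20.98784 W.
(u² − w²)/2 = (21.76614 − 15.60353)/2 = 3.08131 W.
|Δ| = 17.90653;  2% of max(1, |F·v|) = 0.41976.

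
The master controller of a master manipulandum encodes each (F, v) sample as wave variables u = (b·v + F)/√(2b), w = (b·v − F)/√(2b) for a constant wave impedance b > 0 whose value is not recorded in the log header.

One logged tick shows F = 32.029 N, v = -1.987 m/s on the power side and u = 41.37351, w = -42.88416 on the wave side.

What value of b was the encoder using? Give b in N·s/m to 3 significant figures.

b = 0.289 N·s/m

u + w = -1.51065;  u + w = √(2b)·v, so √(2b) = -1.51065/(-1.987) = 0.76027.
b = (√(2b))²/2 = 0.57801/2 = 0.28900.
(Check via u − w = 2F/√(2b): u − w = 84.25767, 2F/√(2b) = 84.25727.)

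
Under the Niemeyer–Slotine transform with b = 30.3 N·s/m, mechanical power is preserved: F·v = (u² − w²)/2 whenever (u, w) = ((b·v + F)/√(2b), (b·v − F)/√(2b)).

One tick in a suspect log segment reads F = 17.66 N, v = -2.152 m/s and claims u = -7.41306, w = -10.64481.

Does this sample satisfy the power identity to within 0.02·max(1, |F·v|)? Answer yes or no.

no

F·v = 17.66×(-2.152) = -38.0043 W.
(u² − w²)/2 = (54.9535 − 113.3120)/2 = -29.1793 W.
|Δ| = 8.8251;  2% of max(1, |F·v|) = 0.7601.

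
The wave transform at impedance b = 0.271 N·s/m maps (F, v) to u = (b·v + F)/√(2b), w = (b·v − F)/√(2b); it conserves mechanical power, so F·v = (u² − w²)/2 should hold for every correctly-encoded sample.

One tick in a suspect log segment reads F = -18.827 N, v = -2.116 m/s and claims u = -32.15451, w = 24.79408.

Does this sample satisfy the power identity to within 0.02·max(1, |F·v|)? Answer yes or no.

F·v = (-18.827)×(-2.116) = 39.8379 W.
(u² − w²)/2 = (1033.9125 − 614.7464)/2 = 209.5831 W.
|Δ| = 169.7451;  2% of max(1, |F·v|) = 0.7968.

no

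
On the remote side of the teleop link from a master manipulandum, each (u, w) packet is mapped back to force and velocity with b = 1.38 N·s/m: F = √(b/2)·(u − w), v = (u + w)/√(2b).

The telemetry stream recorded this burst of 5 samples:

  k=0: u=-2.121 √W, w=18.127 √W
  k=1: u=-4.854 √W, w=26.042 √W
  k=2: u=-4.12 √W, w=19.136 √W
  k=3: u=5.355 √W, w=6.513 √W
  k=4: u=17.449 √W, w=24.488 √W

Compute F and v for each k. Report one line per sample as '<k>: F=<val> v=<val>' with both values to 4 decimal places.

k=0: u−w=-20.2480, u+w=16.0060; √(b/2)=0.8307, √(2b)=1.6613; F=0.8307×(-20.248)=-16.8193, v=16.0060/1.6613=9.6345
k=1: u−w=-30.8960, u+w=21.1880; √(b/2)=0.8307, √(2b)=1.6613; F=0.8307×(-30.896)=-25.6641, v=21.1880/1.6613=12.7537
k=2: u−w=-23.2560, u+w=15.0160; √(b/2)=0.8307, √(2b)=1.6613; F=0.8307×(-23.256)=-19.3179, v=15.0160/1.6613=9.0386
k=3: u−w=-1.1580, u+w=11.8680; √(b/2)=0.8307, √(2b)=1.6613; F=0.8307×(-1.158)=-0.9619, v=11.8680/1.6613=7.1437
k=4: u−w=-7.0390, u+w=41.9370; √(b/2)=0.8307, √(2b)=1.6613; F=0.8307×(-7.039)=-5.8470, v=41.9370/1.6613=25.2431

0: F=-16.8193 v=9.6345
1: F=-25.6641 v=12.7537
2: F=-19.3179 v=9.0386
3: F=-0.9619 v=7.1437
4: F=-5.8470 v=25.2431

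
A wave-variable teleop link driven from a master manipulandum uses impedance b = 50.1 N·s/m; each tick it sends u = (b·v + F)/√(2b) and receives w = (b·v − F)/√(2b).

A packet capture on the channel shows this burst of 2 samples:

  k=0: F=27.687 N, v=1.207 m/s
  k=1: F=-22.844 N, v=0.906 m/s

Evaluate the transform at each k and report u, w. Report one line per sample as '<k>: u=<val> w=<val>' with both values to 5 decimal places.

0: u=8.80697 w=3.27510
1: u=2.25241 w=6.81665

k=0: b·v=50.1×1.207=60.47070; √(2b)=10.01000; u=(60.47070+27.687)/10.01000=8.80697, w=(60.47070−27.687)/10.01000=3.27510
k=1: b·v=50.1×0.906=45.39060; √(2b)=10.01000; u=(45.39060+(-22.844))/10.01000=2.25241, w=(45.39060−(-22.844))/10.01000=6.81665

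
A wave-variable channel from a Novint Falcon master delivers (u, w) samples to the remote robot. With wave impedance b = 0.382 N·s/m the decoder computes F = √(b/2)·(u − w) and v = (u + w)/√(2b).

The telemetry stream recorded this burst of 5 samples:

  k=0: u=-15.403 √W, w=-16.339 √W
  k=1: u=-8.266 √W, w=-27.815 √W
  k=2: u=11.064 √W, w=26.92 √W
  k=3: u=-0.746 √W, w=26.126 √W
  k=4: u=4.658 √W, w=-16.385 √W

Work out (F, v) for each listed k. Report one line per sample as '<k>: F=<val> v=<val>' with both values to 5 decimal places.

0: F=0.40907 v=-36.31513
1: F=8.54361 v=-41.27926
2: F=-6.92963 v=43.45643
3: F=-11.74402 v=29.03654
4: F=9.19654 v=-13.41653

k=0: u−w=0.93600, u+w=-31.74200; √(b/2)=0.43704, √(2b)=0.87407; F=0.43704×0.936=0.40907, v=-31.74200/0.87407=-36.31513
k=1: u−w=19.54900, u+w=-36.08100; √(b/2)=0.43704, √(2b)=0.87407; F=0.43704×19.549=8.54361, v=-36.08100/0.87407=-41.27926
k=2: u−w=-15.85600, u+w=37.98400; √(b/2)=0.43704, √(2b)=0.87407; F=0.43704×(-15.856)=-6.92963, v=37.98400/0.87407=43.45643
k=3: u−w=-26.87200, u+w=25.38000; √(b/2)=0.43704, √(2b)=0.87407; F=0.43704×(-26.872)=-11.74402, v=25.38000/0.87407=29.03654
k=4: u−w=21.04300, u+w=-11.72700; √(b/2)=0.43704, √(2b)=0.87407; F=0.43704×21.043=9.19654, v=-11.72700/0.87407=-13.41653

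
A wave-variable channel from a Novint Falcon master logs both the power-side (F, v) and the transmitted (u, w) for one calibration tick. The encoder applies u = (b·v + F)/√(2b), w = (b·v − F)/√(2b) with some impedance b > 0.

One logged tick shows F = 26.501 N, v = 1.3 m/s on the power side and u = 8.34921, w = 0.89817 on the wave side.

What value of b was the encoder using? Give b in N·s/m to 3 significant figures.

u + w = 9.24738;  u + w = √(2b)·v, so √(2b) = 9.24738/1.3 = 7.11337.
b = (√(2b))²/2 = 50.60002/2 = 25.30001.
(Check via u − w = 2F/√(2b): u − w = 7.45104, 2F/√(2b) = 7.45104.)

b = 25.3 N·s/m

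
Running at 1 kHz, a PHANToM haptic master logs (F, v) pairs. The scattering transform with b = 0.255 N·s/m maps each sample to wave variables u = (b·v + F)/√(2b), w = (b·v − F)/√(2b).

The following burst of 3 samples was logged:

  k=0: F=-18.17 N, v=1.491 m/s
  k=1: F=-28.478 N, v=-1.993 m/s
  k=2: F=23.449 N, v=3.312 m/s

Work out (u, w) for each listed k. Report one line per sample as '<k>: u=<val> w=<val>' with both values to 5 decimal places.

0: u=-24.91070 w=25.97548
1: u=-40.58882 w=39.16553
2: u=34.01779 w=-31.65255

k=0: b·v=0.255×1.491=0.38021; √(2b)=0.71414; u=(0.38021+(-18.17))/0.71414=-24.91070, w=(0.38021−(-18.17))/0.71414=25.97548
k=1: b·v=0.255×(-1.993)=-0.50822; √(2b)=0.71414; u=(-0.50822+(-28.478))/0.71414=-40.58882, w=(-0.50822−(-28.478))/0.71414=39.16553
k=2: b·v=0.255×3.312=0.84456; √(2b)=0.71414; u=(0.84456+23.449)/0.71414=34.01779, w=(0.84456−23.449)/0.71414=-31.65255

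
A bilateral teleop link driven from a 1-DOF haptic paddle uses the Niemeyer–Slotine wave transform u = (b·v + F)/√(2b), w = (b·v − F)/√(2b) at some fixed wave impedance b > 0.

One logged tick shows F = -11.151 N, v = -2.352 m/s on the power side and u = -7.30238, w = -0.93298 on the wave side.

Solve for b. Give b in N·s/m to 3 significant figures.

b = 6.13 N·s/m

u + w = -8.2354;  u + w = √(2b)·v, so √(2b) = -8.2354/(-2.352) = 3.5014.
b = (√(2b))²/2 = 12.2600/2 = 6.1300.
(Check via u − w = 2F/√(2b): u − w = -6.3694, 2F/√(2b) = -6.3694.)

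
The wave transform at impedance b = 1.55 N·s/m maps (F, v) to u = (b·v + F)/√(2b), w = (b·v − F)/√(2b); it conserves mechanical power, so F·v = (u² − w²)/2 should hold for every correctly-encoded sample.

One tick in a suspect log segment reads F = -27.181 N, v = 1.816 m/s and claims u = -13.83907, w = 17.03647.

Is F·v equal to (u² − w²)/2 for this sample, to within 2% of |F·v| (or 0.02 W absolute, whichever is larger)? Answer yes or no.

yes

F·v = (-27.181)×1.816 = -49.36070 W.
(u² − w²)/2 = (191.51986 − 290.24131)/2 = -49.36073 W.
|Δ| = 0.00003;  2% of max(1, |F·v|) = 0.98721.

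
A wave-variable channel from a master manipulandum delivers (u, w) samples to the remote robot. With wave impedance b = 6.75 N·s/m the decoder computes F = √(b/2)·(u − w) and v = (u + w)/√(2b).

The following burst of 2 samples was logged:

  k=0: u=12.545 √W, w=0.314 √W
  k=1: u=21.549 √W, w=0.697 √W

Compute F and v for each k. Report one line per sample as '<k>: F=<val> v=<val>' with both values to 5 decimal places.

0: F=22.46978 v=3.49978
1: F=38.30757 v=6.05459

k=0: u−w=12.23100, u+w=12.85900; √(b/2)=1.83712, √(2b)=3.67423; F=1.83712×12.231=22.46978, v=12.85900/3.67423=3.49978
k=1: u−w=20.85200, u+w=22.24600; √(b/2)=1.83712, √(2b)=3.67423; F=1.83712×20.852=38.30757, v=22.24600/3.67423=6.05459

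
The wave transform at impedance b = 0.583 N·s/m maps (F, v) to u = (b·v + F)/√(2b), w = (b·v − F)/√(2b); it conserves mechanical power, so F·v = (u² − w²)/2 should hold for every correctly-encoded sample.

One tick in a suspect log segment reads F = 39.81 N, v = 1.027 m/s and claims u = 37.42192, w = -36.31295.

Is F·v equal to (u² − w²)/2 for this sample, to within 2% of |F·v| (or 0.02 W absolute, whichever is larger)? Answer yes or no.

F·v = 39.81×1.027 = 40.8849 W.
(u² − w²)/2 = (1400.4001 − 1318.6303)/2 = 40.8849 W.
|Δ| = 0.0000;  2% of max(1, |F·v|) = 0.8177.

yes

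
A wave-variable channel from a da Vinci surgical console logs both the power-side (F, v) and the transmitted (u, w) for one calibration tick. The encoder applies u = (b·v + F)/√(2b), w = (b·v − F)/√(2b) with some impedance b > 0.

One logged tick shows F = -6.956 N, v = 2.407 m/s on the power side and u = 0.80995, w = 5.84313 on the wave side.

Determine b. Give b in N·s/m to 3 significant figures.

u + w = 6.6531;  u + w = √(2b)·v, so √(2b) = 6.6531/2.407 = 2.7641.
b = (√(2b))²/2 = 7.6400/2 = 3.8200.
(Check via u − w = 2F/√(2b): u − w = -5.0332, 2F/√(2b) = -5.0332.)

b = 3.82 N·s/m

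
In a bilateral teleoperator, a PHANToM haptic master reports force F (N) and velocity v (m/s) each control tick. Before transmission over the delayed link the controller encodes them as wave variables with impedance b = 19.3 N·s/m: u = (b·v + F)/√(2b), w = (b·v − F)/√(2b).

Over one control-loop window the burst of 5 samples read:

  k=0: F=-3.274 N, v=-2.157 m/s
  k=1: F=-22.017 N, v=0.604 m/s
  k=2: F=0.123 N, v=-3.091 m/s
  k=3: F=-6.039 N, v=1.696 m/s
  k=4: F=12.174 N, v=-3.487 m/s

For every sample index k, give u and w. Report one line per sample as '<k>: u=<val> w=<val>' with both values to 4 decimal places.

0: u=-7.2276 w=-6.1736
1: u=-1.6675 w=5.4201
2: u=-9.5822 w=-9.6218
3: u=4.2965 w=6.2405
4: u=-8.8727 w=-12.7916

k=0: b·v=19.3×(-2.157)=-41.6301; √(2b)=6.2129; u=(-41.6301+(-3.274))/6.2129=-7.2276, w=(-41.6301−(-3.274))/6.2129=-6.1736
k=1: b·v=19.3×0.604=11.6572; √(2b)=6.2129; u=(11.6572+(-22.017))/6.2129=-1.6675, w=(11.6572−(-22.017))/6.2129=5.4201
k=2: b·v=19.3×(-3.091)=-59.6563; √(2b)=6.2129; u=(-59.6563+0.123)/6.2129=-9.5822, w=(-59.6563−0.123)/6.2129=-9.6218
k=3: b·v=19.3×1.696=32.7328; √(2b)=6.2129; u=(32.7328+(-6.039))/6.2129=4.2965, w=(32.7328−(-6.039))/6.2129=6.2405
k=4: b·v=19.3×(-3.487)=-67.2991; √(2b)=6.2129; u=(-67.2991+12.174)/6.2129=-8.8727, w=(-67.2991−12.174)/6.2129=-12.7916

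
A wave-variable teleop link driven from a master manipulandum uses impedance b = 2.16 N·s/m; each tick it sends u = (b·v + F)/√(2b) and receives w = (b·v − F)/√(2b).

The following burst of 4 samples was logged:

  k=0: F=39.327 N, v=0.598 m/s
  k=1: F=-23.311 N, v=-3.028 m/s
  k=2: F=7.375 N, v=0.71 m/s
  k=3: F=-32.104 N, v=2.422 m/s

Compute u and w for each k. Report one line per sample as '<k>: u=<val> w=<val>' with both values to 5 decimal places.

0: u=19.54267 w=-18.29975
1: u=-14.36230 w=8.06872
2: u=4.28615 w=-2.81044
3: u=-12.92903 w=17.96306

k=0: b·v=2.16×0.598=1.29168; √(2b)=2.07846; u=(1.29168+39.327)/2.07846=19.54267, w=(1.29168−39.327)/2.07846=-18.29975
k=1: b·v=2.16×(-3.028)=-6.54048; √(2b)=2.07846; u=(-6.54048+(-23.311))/2.07846=-14.36230, w=(-6.54048−(-23.311))/2.07846=8.06872
k=2: b·v=2.16×0.71=1.53360; √(2b)=2.07846; u=(1.53360+7.375)/2.07846=4.28615, w=(1.53360−7.375)/2.07846=-2.81044
k=3: b·v=2.16×2.422=5.23152; √(2b)=2.07846; u=(5.23152+(-32.104))/2.07846=-12.92903, w=(5.23152−(-32.104))/2.07846=17.96306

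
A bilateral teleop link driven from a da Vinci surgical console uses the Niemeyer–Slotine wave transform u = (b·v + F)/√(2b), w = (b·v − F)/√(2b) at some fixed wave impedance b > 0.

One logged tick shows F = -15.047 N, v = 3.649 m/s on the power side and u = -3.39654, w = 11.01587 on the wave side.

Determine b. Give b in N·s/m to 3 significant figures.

u + w = 7.61933;  u + w = √(2b)·v, so √(2b) = 7.61933/3.649 = 2.08806.
b = (√(2b))²/2 = 4.35999/2 = 2.18000.
(Check via u − w = 2F/√(2b): u − w = -14.41241, 2F/√(2b) = -14.41242.)

b = 2.18 N·s/m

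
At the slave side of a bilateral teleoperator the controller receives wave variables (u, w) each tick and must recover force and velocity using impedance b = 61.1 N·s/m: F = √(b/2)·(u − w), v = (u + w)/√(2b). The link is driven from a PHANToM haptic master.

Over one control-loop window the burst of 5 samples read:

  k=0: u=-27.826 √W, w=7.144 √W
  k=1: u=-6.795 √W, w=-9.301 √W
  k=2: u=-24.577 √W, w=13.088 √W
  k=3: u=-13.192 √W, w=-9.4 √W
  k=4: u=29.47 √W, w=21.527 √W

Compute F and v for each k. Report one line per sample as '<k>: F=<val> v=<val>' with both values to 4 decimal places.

k=0: u−w=-34.9700, u+w=-20.6820; √(b/2)=5.5272, √(2b)=11.0544; F=5.5272×(-34.97)=-193.2864, v=-20.6820/11.0544=-1.8709
k=1: u−w=2.5060, u+w=-16.0960; √(b/2)=5.5272, √(2b)=11.0544; F=5.5272×2.506=13.8512, v=-16.0960/11.0544=-1.4561
k=2: u−w=-37.6650, u+w=-11.4890; √(b/2)=5.5272, √(2b)=11.0544; F=5.5272×(-37.665)=-208.1822, v=-11.4890/11.0544=-1.0393
k=3: u−w=-3.7920, u+w=-22.5920; √(b/2)=5.5272, √(2b)=11.0544; F=5.5272×(-3.792)=-20.9592, v=-22.5920/11.0544=-2.0437
k=4: u−w=7.9430, u+w=50.9970; √(b/2)=5.5272, √(2b)=11.0544; F=5.5272×7.943=43.9026, v=50.9970/11.0544=4.6133

0: F=-193.2864 v=-1.8709
1: F=13.8512 v=-1.4561
2: F=-208.1822 v=-1.0393
3: F=-20.9592 v=-2.0437
4: F=43.9026 v=4.6133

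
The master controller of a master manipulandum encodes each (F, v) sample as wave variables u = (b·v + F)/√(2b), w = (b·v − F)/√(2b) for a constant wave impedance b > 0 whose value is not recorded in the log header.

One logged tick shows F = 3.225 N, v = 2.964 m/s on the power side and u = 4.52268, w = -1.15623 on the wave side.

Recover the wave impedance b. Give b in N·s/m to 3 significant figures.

u + w = 3.3665;  u + w = √(2b)·v, so √(2b) = 3.3665/2.964 = 1.1358.
b = (√(2b))²/2 = 1.2900/2 = 0.6450.
(Check via u − w = 2F/√(2b): u − w = 5.6789, 2F/√(2b) = 5.6789.)

b = 0.645 N·s/m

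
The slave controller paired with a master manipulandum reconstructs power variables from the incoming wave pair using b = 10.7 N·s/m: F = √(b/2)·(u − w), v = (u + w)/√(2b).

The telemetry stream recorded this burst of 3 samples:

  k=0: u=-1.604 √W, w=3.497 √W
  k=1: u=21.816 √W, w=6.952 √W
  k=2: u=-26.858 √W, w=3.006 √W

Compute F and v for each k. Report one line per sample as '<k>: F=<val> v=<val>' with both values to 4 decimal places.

0: F=-11.7986 v=0.4092
1: F=34.3805 v=6.2187
2: F=-69.0756 v=-5.1561

k=0: u−w=-5.1010, u+w=1.8930; √(b/2)=2.3130, √(2b)=4.6260; F=2.3130×(-5.101)=-11.7986, v=1.8930/4.6260=0.4092
k=1: u−w=14.8640, u+w=28.7680; √(b/2)=2.3130, √(2b)=4.6260; F=2.3130×14.864=34.3805, v=28.7680/4.6260=6.2187
k=2: u−w=-29.8640, u+w=-23.8520; √(b/2)=2.3130, √(2b)=4.6260; F=2.3130×(-29.864)=-69.0756, v=-23.8520/4.6260=-5.1561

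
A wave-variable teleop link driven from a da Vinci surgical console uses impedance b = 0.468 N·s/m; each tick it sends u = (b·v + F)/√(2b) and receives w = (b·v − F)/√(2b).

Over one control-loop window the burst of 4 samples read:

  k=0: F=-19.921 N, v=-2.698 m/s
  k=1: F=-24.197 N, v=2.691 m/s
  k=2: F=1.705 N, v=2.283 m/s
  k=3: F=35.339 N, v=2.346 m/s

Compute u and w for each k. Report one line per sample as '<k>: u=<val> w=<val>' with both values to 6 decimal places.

0: u=-21.895918 w=19.285681
1: u=-23.708838 w=26.312303
2: u=2.866695 w=-0.657959
3: u=37.662039 w=-35.392352

k=0: b·v=0.468×(-2.698)=-1.262664; √(2b)=0.967471; u=(-1.262664+(-19.921))/0.967471=-21.895918, w=(-1.262664−(-19.921))/0.967471=19.285681
k=1: b·v=0.468×2.691=1.259388; √(2b)=0.967471; u=(1.259388+(-24.197))/0.967471=-23.708838, w=(1.259388−(-24.197))/0.967471=26.312303
k=2: b·v=0.468×2.283=1.068444; √(2b)=0.967471; u=(1.068444+1.705)/0.967471=2.866695, w=(1.068444−1.705)/0.967471=-0.657959
k=3: b·v=0.468×2.346=1.097928; √(2b)=0.967471; u=(1.097928+35.339)/0.967471=37.662039, w=(1.097928−35.339)/0.967471=-35.392352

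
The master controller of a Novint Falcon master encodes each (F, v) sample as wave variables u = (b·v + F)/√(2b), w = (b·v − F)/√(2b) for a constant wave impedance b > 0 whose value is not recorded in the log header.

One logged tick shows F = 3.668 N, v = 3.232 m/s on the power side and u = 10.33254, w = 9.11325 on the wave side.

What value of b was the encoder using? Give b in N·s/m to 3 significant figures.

b = 18.1 N·s/m

u + w = 19.44579;  u + w = √(2b)·v, so √(2b) = 19.44579/3.232 = 6.01664.
b = (√(2b))²/2 = 36.19999/2 = 18.10000.
(Check via u − w = 2F/√(2b): u − w = 1.21929, 2F/√(2b) = 1.21928.)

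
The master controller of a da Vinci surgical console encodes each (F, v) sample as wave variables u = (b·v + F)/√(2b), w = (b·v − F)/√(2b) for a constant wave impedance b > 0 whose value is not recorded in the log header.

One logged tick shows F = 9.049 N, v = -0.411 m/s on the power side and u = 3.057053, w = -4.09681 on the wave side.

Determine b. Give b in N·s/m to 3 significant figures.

b = 3.2 N·s/m

u + w = -1.039757;  u + w = √(2b)·v, so √(2b) = -1.039757/(-0.411) = 2.529822.
b = (√(2b))²/2 = 6.400001/2 = 3.200001.
(Check via u − w = 2F/√(2b): u − w = 7.153863, 2F/√(2b) = 7.153862.)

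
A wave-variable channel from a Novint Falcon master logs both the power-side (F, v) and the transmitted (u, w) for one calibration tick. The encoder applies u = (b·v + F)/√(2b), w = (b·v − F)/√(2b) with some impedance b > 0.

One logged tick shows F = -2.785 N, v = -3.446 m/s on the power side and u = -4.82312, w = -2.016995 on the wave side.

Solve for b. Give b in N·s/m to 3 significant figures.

u + w = -6.840115;  u + w = √(2b)·v, so √(2b) = -6.840115/(-3.446) = 1.984943.
b = (√(2b))²/2 = 3.940000/2 = 1.970000.
(Check via u − w = 2F/√(2b): u − w = -2.806125, 2F/√(2b) = -2.806125.)

b = 1.97 N·s/m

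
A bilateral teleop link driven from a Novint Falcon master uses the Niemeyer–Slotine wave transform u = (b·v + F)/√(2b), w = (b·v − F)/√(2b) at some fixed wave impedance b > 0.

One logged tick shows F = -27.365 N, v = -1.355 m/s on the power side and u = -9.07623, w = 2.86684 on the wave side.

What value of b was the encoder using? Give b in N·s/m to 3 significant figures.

b = 10.5 N·s/m

u + w = -6.20939;  u + w = √(2b)·v, so √(2b) = -6.20939/(-1.355) = 4.58258.
b = (√(2b))²/2 = 21.00000/2 = 10.50000.
(Check via u − w = 2F/√(2b): u − w = -11.94307, 2F/√(2b) = -11.94307.)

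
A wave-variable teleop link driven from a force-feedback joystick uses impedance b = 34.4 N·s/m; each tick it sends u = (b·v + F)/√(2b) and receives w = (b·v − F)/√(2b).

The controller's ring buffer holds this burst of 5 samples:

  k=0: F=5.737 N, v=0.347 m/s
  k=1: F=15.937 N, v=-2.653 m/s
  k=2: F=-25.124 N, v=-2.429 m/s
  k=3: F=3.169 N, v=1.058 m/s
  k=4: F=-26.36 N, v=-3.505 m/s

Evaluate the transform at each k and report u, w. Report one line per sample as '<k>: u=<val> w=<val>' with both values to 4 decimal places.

k=0: b·v=34.4×0.347=11.9368; √(2b)=8.2946; u=(11.9368+5.737)/8.2946=2.1308, w=(11.9368−5.737)/8.2946=0.7475
k=1: b·v=34.4×(-2.653)=-91.2632; √(2b)=8.2946; u=(-91.2632+15.937)/8.2946=-9.0814, w=(-91.2632−15.937)/8.2946=-12.9241
k=2: b·v=34.4×(-2.429)=-83.5576; √(2b)=8.2946; u=(-83.5576+(-25.124))/8.2946=-13.1027, w=(-83.5576−(-25.124))/8.2946=-7.0448
k=3: b·v=34.4×1.058=36.3952; √(2b)=8.2946; u=(36.3952+3.169)/8.2946=4.7699, w=(36.3952−3.169)/8.2946=4.0058
k=4: b·v=34.4×(-3.505)=-120.5720; √(2b)=8.2946; u=(-120.5720+(-26.36))/8.2946=-17.7142, w=(-120.5720−(-26.36))/8.2946=-11.3583

0: u=2.1308 w=0.7475
1: u=-9.0814 w=-12.9241
2: u=-13.1027 w=-7.0448
3: u=4.7699 w=4.0058
4: u=-17.7142 w=-11.3583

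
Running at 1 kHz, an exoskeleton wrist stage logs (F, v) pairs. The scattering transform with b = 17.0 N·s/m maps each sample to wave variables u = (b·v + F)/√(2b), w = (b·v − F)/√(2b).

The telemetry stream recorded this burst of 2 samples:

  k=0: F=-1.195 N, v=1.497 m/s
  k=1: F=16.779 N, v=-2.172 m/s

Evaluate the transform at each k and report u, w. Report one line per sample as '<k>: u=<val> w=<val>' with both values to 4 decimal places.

0: u=4.1595 w=4.5694
1: u=-3.4548 w=-9.2100

k=0: b·v=17.0×1.497=25.4490; √(2b)=5.8310; u=(25.4490+(-1.195))/5.8310=4.1595, w=(25.4490−(-1.195))/5.8310=4.5694
k=1: b·v=17.0×(-2.172)=-36.9240; √(2b)=5.8310; u=(-36.9240+16.779)/5.8310=-3.4548, w=(-36.9240−16.779)/5.8310=-9.2100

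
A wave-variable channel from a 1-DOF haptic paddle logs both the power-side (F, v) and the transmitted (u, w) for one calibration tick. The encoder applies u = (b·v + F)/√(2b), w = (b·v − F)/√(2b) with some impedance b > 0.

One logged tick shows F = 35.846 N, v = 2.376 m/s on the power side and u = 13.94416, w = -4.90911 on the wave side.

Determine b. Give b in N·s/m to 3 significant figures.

u + w = 9.03505;  u + w = √(2b)·v, so √(2b) = 9.03505/2.376 = 3.80263.
b = (√(2b))²/2 = 14.46000/2 = 7.23000.
(Check via u − w = 2F/√(2b): u − w = 18.85327, 2F/√(2b) = 18.85327.)

b = 7.23 N·s/m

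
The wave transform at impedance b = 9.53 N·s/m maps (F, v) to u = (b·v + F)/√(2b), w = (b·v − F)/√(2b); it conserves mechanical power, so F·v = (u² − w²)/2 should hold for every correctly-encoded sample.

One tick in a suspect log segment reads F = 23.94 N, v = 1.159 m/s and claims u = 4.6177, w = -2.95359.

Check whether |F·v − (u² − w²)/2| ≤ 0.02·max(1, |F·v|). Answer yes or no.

no

F·v = 23.94×1.159 = 27.7465 W.
(u² − w²)/2 = (21.3232 − 8.7237)/2 = 6.2997 W.
|Δ| = 21.4467;  2% of max(1, |F·v|) = 0.5549.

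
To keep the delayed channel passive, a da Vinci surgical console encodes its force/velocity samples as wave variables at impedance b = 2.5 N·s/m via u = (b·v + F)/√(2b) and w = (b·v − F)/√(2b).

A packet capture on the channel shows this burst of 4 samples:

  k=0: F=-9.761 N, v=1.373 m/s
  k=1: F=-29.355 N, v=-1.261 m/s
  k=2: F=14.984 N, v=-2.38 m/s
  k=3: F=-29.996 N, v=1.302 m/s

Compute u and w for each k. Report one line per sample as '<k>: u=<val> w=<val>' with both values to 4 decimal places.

k=0: b·v=2.5×1.373=3.4325; √(2b)=2.2361; u=(3.4325+(-9.761))/2.2361=-2.8302, w=(3.4325−(-9.761))/2.2361=5.9003
k=1: b·v=2.5×(-1.261)=-3.1525; √(2b)=2.2361; u=(-3.1525+(-29.355))/2.2361=-14.5378, w=(-3.1525−(-29.355))/2.2361=11.7181
k=2: b·v=2.5×(-2.38)=-5.9500; √(2b)=2.2361; u=(-5.9500+14.984)/2.2361=4.0401, w=(-5.9500−14.984)/2.2361=-9.3620
k=3: b·v=2.5×1.302=3.2550; √(2b)=2.2361; u=(3.2550+(-29.996))/2.2361=-11.9589, w=(3.2550−(-29.996))/2.2361=14.8703

0: u=-2.8302 w=5.9003
1: u=-14.5378 w=11.7181
2: u=4.0401 w=-9.3620
3: u=-11.9589 w=14.8703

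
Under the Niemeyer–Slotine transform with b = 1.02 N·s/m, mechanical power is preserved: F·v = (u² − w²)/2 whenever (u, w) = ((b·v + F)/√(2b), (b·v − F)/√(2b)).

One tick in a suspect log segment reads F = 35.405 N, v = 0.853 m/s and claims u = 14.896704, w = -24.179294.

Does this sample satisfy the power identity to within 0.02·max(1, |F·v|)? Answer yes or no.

F·v = 35.405×0.853 = 30.200465 W.
(u² − w²)/2 = (221.911790 − 584.638258)/2 = -181.363234 W.
|Δ| = 211.563699;  2% of max(1, |F·v|) = 0.604009.

no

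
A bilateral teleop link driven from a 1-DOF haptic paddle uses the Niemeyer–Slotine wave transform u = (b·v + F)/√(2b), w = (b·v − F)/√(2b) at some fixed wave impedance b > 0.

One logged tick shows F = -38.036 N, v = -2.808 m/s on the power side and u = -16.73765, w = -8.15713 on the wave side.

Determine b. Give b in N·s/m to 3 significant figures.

b = 39.3 N·s/m

u + w = -24.8948;  u + w = √(2b)·v, so √(2b) = -24.8948/(-2.808) = 8.8657.
b = (√(2b))²/2 = 78.6000/2 = 39.3000.
(Check via u − w = 2F/√(2b): u − w = -8.5805, 2F/√(2b) = -8.5805.)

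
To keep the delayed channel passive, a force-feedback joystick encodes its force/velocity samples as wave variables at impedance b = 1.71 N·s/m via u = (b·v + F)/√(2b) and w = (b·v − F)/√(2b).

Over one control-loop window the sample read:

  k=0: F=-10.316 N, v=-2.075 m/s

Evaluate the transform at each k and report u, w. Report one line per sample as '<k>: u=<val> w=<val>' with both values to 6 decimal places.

0: u=-7.496928 w=3.659580

k=0: b·v=1.71×(-2.075)=-3.548250; √(2b)=1.849324; u=(-3.548250+(-10.316))/1.849324=-7.496928, w=(-3.548250−(-10.316))/1.849324=3.659580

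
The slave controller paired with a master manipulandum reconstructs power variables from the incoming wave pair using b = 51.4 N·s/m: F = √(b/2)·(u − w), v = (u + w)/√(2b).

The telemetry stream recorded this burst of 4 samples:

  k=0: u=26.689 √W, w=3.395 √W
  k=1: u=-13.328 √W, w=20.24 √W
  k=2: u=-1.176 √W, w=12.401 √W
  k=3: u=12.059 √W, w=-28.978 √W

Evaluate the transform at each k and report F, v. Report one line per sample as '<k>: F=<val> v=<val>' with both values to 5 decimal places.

k=0: u−w=23.29400, u+w=30.08400; √(b/2)=5.06952, √(2b)=10.13903; F=5.06952×23.294=118.08932, v=30.08400/10.13903=2.96715
k=1: u−w=-33.56800, u+w=6.91200; √(b/2)=5.06952, √(2b)=10.13903; F=5.06952×(-33.568)=-170.17354, v=6.91200/10.13903=0.68172
k=2: u−w=-13.57700, u+w=11.22500; √(b/2)=5.06952, √(2b)=10.13903; F=5.06952×(-13.577)=-68.82883, v=11.22500/10.13903=1.10711
k=3: u−w=41.03700, u+w=-16.91900; √(b/2)=5.06952, √(2b)=10.13903; F=5.06952×41.037=208.03776, v=-16.91900/10.13903=-1.66870

0: F=118.08932 v=2.96715
1: F=-170.17354 v=0.68172
2: F=-68.82883 v=1.10711
3: F=208.03776 v=-1.66870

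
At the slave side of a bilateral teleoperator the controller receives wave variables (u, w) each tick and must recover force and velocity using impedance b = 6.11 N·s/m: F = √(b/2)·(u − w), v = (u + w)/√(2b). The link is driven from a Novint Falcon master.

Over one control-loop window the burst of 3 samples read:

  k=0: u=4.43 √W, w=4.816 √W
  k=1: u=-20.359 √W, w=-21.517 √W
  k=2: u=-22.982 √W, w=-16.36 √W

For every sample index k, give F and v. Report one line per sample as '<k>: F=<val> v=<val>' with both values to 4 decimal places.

k=0: u−w=-0.3860, u+w=9.2460; √(b/2)=1.7479, √(2b)=3.4957; F=1.7479×(-0.386)=-0.6747, v=9.2460/3.4957=2.6450
k=1: u−w=1.1580, u+w=-41.8760; √(b/2)=1.7479, √(2b)=3.4957; F=1.7479×1.158=2.0240, v=-41.8760/3.4957=-11.9792
k=2: u−w=-6.6220, u+w=-39.3420; √(b/2)=1.7479, √(2b)=3.4957; F=1.7479×(-6.622)=-11.5743, v=-39.3420/3.4957=-11.2544

0: F=-0.6747 v=2.6450
1: F=2.0240 v=-11.9792
2: F=-11.5743 v=-11.2544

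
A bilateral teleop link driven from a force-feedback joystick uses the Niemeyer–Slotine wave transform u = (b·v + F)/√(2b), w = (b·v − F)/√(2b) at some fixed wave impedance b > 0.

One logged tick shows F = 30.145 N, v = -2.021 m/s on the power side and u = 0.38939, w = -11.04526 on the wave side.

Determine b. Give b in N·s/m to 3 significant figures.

u + w = -10.65587;  u + w = √(2b)·v, so √(2b) = -10.65587/(-2.021) = 5.27257.
b = (√(2b))²/2 = 27.80003/2 = 13.90001.
(Check via u − w = 2F/√(2b): u − w = 11.43465, 2F/√(2b) = 11.43464.)

b = 13.9 N·s/m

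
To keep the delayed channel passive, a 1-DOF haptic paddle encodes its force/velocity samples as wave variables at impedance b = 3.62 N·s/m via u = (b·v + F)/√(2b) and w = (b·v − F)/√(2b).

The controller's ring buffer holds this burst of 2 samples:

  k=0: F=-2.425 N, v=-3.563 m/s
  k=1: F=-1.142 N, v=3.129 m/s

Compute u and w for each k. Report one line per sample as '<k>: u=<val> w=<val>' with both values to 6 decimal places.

0: u=-5.694770 w=-3.892282
1: u=3.785218 w=4.634060

k=0: b·v=3.62×(-3.563)=-12.898060; √(2b)=2.690725; u=(-12.898060+(-2.425))/2.690725=-5.694770, w=(-12.898060−(-2.425))/2.690725=-3.892282
k=1: b·v=3.62×3.129=11.326980; √(2b)=2.690725; u=(11.326980+(-1.142))/2.690725=3.785218, w=(11.326980−(-1.142))/2.690725=4.634060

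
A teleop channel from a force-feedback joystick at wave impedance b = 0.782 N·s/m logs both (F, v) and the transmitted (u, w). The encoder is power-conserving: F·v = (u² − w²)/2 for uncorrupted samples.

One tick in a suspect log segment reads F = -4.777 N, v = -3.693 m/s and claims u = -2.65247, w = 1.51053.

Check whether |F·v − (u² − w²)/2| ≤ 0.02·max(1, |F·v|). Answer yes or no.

F·v = (-4.777)×(-3.693) = 17.6415 W.
(u² − w²)/2 = (7.0356 − 2.2817)/2 = 2.3769 W.
|Δ| = 15.2645;  2% of max(1, |F·v|) = 0.3528.

no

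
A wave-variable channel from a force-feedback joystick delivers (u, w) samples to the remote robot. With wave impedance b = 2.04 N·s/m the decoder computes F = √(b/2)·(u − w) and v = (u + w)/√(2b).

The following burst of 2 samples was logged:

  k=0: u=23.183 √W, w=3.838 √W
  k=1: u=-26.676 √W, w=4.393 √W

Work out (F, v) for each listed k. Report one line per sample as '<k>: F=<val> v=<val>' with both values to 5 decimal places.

0: F=19.53749 v=13.37739
1: F=-31.37815 v=-11.03173

k=0: u−w=19.34500, u+w=27.02100; √(b/2)=1.00995, √(2b)=2.01990; F=1.00995×19.345=19.53749, v=27.02100/2.01990=13.37739
k=1: u−w=-31.06900, u+w=-22.28300; √(b/2)=1.00995, √(2b)=2.01990; F=1.00995×(-31.069)=-31.37815, v=-22.28300/2.01990=-11.03173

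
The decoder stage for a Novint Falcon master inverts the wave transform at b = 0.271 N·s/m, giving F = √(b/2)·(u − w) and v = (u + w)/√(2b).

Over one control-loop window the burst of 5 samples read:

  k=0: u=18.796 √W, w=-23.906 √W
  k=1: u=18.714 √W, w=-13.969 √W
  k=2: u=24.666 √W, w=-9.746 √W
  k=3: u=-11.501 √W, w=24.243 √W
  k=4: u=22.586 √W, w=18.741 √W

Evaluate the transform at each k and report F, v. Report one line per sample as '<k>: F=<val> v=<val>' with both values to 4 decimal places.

0: F=15.7187 v=-6.9410
1: F=12.0307 v=6.4452
2: F=12.6672 v=20.2661
3: F=-13.1575 v=17.3076
4: F=1.4154 v=56.1351

k=0: u−w=42.7020, u+w=-5.1100; √(b/2)=0.3681, √(2b)=0.7362; F=0.3681×42.702=15.7187, v=-5.1100/0.7362=-6.9410
k=1: u−w=32.6830, u+w=4.7450; √(b/2)=0.3681, √(2b)=0.7362; F=0.3681×32.683=12.0307, v=4.7450/0.7362=6.4452
k=2: u−w=34.4120, u+w=14.9200; √(b/2)=0.3681, √(2b)=0.7362; F=0.3681×34.412=12.6672, v=14.9200/0.7362=20.2661
k=3: u−w=-35.7440, u+w=12.7420; √(b/2)=0.3681, √(2b)=0.7362; F=0.3681×(-35.744)=-13.1575, v=12.7420/0.7362=17.3076
k=4: u−w=3.8450, u+w=41.3270; √(b/2)=0.3681, √(2b)=0.7362; F=0.3681×3.845=1.4154, v=41.3270/0.7362=56.1351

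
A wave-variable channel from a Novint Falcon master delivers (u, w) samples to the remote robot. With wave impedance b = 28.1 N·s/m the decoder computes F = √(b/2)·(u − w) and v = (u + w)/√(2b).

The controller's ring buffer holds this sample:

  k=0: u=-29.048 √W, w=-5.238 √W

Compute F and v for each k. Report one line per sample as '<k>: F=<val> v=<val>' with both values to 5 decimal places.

k=0: u−w=-23.81000, u+w=-34.28600; √(b/2)=3.74833, √(2b)=7.49667; F=3.74833×(-23.81)=-89.24781, v=-34.28600/7.49667=-4.57350

0: F=-89.24781 v=-4.57350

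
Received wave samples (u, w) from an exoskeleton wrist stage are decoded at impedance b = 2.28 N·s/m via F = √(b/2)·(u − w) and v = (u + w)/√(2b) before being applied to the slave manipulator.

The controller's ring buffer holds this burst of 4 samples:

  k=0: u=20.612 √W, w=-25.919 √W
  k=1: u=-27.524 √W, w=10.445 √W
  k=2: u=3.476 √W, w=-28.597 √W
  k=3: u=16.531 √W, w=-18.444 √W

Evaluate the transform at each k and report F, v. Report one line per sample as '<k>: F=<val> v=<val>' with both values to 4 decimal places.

0: F=49.6815 v=-2.4852
1: F=-40.5398 v=-7.9980
2: F=34.2446 v=-11.7640
3: F=37.3431 v=-0.8958

k=0: u−w=46.5310, u+w=-5.3070; √(b/2)=1.0677, √(2b)=2.1354; F=1.0677×46.531=49.6815, v=-5.3070/2.1354=-2.4852
k=1: u−w=-37.9690, u+w=-17.0790; √(b/2)=1.0677, √(2b)=2.1354; F=1.0677×(-37.969)=-40.5398, v=-17.0790/2.1354=-7.9980
k=2: u−w=32.0730, u+w=-25.1210; √(b/2)=1.0677, √(2b)=2.1354; F=1.0677×32.073=34.2446, v=-25.1210/2.1354=-11.7640
k=3: u−w=34.9750, u+w=-1.9130; √(b/2)=1.0677, √(2b)=2.1354; F=1.0677×34.975=37.3431, v=-1.9130/2.1354=-0.8958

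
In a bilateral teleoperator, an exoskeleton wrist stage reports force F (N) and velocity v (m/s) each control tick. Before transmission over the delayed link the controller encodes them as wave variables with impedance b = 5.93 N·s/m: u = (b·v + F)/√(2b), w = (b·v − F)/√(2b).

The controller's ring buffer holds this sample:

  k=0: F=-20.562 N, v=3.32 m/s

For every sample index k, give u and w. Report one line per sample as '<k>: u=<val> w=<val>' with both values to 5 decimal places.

k=0: b·v=5.93×3.32=19.68760; √(2b)=3.44384; u=(19.68760+(-20.562))/3.44384=-0.25390, w=(19.68760−(-20.562))/3.44384=11.68744

0: u=-0.25390 w=11.68744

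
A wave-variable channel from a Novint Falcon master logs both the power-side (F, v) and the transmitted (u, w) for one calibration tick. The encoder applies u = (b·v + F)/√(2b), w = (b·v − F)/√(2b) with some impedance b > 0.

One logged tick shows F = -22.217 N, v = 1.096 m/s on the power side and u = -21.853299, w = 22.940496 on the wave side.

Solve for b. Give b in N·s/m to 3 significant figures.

u + w = 1.087197;  u + w = √(2b)·v, so √(2b) = 1.087197/1.096 = 0.991968.
b = (√(2b))²/2 = 0.984001/2 = 0.492000.
(Check via u − w = 2F/√(2b): u − w = -44.793795, 2F/√(2b) = -44.793781.)

b = 0.492 N·s/m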